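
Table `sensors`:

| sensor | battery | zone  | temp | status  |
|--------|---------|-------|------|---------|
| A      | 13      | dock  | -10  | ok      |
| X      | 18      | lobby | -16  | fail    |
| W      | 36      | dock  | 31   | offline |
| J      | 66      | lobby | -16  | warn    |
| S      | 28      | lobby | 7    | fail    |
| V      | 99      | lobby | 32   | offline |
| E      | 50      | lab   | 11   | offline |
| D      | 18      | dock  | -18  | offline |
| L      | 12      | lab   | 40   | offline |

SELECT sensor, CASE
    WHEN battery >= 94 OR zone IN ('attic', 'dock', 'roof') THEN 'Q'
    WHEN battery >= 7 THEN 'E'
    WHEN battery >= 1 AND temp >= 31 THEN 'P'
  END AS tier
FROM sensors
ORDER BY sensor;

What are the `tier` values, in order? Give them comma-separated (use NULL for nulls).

Q, Q, E, E, E, E, Q, Q, E

sensor=A: battery >= 94 OR zone IN ('attic', 'dock', 'roof') → Q
sensor=D: battery >= 94 OR zone IN ('attic', 'dock', 'roof') → Q
sensor=E: battery >= 7 → E
sensor=J: battery >= 7 → E
sensor=L: battery >= 7 → E
sensor=S: battery >= 7 → E
sensor=V: battery >= 94 OR zone IN ('attic', 'dock', 'roof') → Q
sensor=W: battery >= 94 OR zone IN ('attic', 'dock', 'roof') → Q
sensor=X: battery >= 7 → E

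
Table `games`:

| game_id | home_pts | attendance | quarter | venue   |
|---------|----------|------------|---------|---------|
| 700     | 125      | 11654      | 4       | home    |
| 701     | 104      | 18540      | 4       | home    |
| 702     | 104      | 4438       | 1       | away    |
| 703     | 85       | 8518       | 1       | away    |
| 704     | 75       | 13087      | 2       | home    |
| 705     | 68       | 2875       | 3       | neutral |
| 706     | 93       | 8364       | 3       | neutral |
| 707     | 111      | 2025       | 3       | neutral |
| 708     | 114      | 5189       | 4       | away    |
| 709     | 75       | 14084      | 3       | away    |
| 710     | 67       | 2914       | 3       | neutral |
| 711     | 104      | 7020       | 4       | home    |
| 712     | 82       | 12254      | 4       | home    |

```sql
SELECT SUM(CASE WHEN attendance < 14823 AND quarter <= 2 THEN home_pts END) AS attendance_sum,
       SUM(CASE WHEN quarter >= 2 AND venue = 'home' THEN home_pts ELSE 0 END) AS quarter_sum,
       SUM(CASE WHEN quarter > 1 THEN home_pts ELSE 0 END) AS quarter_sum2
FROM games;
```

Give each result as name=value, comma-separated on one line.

[attendance_sum: attendance < 14823 AND quarter <= 2]
game_id=700: ✗
game_id=701: ✗
game_id=702: ✓ → 104
game_id=703: ✓ → 85
game_id=704: ✓ → 75
game_id=705: ✗
game_id=706: ✗
game_id=707: ✗
game_id=708: ✗
game_id=709: ✗
game_id=710: ✗
game_id=711: ✗
game_id=712: ✗
attendance_sum = 104 + 85 + 75 = 264
—
[quarter_sum: quarter >= 2 AND venue = 'home']
game_id=700: ✓ → 125
game_id=701: ✓ → 104
game_id=702: ✗
game_id=703: ✗
game_id=704: ✓ → 75
game_id=705: ✗
game_id=706: ✗
game_id=707: ✗
game_id=708: ✗
game_id=709: ✗
game_id=710: ✗
game_id=711: ✓ → 104
game_id=712: ✓ → 82
quarter_sum = 125 + 104 + 75 + 104 + 82 = 490
—
[quarter_sum2: quarter > 1]
game_id=700: ✓ → 125
game_id=701: ✓ → 104
game_id=702: ✗
game_id=703: ✗
game_id=704: ✓ → 75
game_id=705: ✓ → 68
game_id=706: ✓ → 93
game_id=707: ✓ → 111
game_id=708: ✓ → 114
game_id=709: ✓ → 75
game_id=710: ✓ → 67
game_id=711: ✓ → 104
game_id=712: ✓ → 82
quarter_sum2 = 125 + 104 + 75 + 68 + 93 + 111 + 114 + 75 + 67 + 104 + 82 = 1018

attendance_sum=264, quarter_sum=490, quarter_sum2=1018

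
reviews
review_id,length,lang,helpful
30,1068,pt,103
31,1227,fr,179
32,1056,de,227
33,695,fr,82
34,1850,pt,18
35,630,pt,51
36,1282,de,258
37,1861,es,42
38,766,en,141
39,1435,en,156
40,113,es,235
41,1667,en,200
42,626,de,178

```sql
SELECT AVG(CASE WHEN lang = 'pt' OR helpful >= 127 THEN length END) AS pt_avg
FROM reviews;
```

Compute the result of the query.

review_id=30: ✓ → 1068
review_id=31: ✓ → 1227
review_id=32: ✓ → 1056
review_id=33: ✗
review_id=34: ✓ → 1850
review_id=35: ✓ → 630
review_id=36: ✓ → 1282
review_id=37: ✗
review_id=38: ✓ → 766
review_id=39: ✓ → 1435
review_id=40: ✓ → 113
review_id=41: ✓ → 1667
review_id=42: ✓ → 626
pt_avg = (1068 + 1227 + 1056 + 1850 + 630 + 1282 + 766 + 1435 + 113 + 1667 + 626) / 11 = 1065.4545454545

1065.4545454545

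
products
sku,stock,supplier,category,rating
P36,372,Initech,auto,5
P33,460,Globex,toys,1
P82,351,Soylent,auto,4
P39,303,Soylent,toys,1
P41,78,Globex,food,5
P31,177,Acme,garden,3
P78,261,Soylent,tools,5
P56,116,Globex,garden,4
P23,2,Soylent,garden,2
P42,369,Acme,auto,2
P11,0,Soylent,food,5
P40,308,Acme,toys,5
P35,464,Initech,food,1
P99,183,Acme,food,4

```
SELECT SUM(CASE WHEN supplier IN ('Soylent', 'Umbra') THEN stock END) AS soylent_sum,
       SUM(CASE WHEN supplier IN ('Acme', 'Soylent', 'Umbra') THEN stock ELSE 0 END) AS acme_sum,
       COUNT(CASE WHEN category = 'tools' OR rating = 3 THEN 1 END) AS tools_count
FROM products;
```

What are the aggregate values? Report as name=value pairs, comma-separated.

soylent_sum=917, acme_sum=1954, tools_count=2

[soylent_sum: supplier IN ('Soylent', 'Umbra')]
sku=P36: ✗
sku=P33: ✗
sku=P82: ✓ → 351
sku=P39: ✓ → 303
sku=P41: ✗
sku=P31: ✗
sku=P78: ✓ → 261
sku=P56: ✗
sku=P23: ✓ → 2
sku=P42: ✗
sku=P11: ✓ → 0
sku=P40: ✗
sku=P35: ✗
sku=P99: ✗
soylent_sum = 351 + 303 + 261 + 2 = 917
—
[acme_sum: supplier IN ('Acme', 'Soylent', 'Umbra')]
sku=P36: ✗
sku=P33: ✗
sku=P82: ✓ → 351
sku=P39: ✓ → 303
sku=P41: ✗
sku=P31: ✓ → 177
sku=P78: ✓ → 261
sku=P56: ✗
sku=P23: ✓ → 2
sku=P42: ✓ → 369
sku=P11: ✓ → 0
sku=P40: ✓ → 308
sku=P35: ✗
sku=P99: ✓ → 183
acme_sum = 351 + 303 + 177 + 261 + 2 + 369 + 308 + 183 = 1954
—
[tools_count: category = 'tools' OR rating = 3]
sku=P36: ✗
sku=P33: ✗
sku=P82: ✗
sku=P39: ✗
sku=P41: ✗
sku=P31: ✓ → 1
sku=P78: ✓ → 1
sku=P56: ✗
sku=P23: ✗
sku=P42: ✗
sku=P11: ✗
sku=P40: ✗
sku=P35: ✗
sku=P99: ✗
tools_count = COUNT(1, 1) = 2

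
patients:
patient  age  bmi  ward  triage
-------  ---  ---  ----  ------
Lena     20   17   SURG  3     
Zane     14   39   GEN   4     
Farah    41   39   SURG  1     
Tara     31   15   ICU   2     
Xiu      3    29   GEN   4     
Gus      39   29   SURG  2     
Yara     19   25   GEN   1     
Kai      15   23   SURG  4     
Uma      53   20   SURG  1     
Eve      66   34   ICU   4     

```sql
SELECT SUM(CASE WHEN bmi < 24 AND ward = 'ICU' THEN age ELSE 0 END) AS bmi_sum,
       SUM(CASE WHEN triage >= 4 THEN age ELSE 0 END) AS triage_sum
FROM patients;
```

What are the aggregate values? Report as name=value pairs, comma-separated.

[bmi_sum: bmi < 24 AND ward = 'ICU']
patient=Lena: ✗
patient=Zane: ✗
patient=Farah: ✗
patient=Tara: ✓ → 31
patient=Xiu: ✗
patient=Gus: ✗
patient=Yara: ✗
patient=Kai: ✗
patient=Uma: ✗
patient=Eve: ✗
bmi_sum = 31
—
[triage_sum: triage >= 4]
patient=Lena: ✗
patient=Zane: ✓ → 14
patient=Farah: ✗
patient=Tara: ✗
patient=Xiu: ✓ → 3
patient=Gus: ✗
patient=Yara: ✗
patient=Kai: ✓ → 15
patient=Uma: ✗
patient=Eve: ✓ → 66
triage_sum = 14 + 3 + 15 + 66 = 98

bmi_sum=31, triage_sum=98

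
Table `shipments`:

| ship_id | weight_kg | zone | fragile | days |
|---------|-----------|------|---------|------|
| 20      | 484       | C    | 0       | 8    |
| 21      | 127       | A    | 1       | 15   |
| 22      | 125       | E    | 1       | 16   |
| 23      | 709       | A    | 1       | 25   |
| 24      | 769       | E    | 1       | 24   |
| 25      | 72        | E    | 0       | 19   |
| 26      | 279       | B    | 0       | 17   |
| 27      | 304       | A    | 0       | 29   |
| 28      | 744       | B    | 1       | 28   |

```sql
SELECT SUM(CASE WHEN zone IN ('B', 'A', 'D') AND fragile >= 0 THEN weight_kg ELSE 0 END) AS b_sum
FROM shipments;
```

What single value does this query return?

ship_id=20: ✗
ship_id=21: ✓ → 127
ship_id=22: ✗
ship_id=23: ✓ → 709
ship_id=24: ✗
ship_id=25: ✗
ship_id=26: ✓ → 279
ship_id=27: ✓ → 304
ship_id=28: ✓ → 744
b_sum = 127 + 709 + 279 + 304 + 744 = 2163

2163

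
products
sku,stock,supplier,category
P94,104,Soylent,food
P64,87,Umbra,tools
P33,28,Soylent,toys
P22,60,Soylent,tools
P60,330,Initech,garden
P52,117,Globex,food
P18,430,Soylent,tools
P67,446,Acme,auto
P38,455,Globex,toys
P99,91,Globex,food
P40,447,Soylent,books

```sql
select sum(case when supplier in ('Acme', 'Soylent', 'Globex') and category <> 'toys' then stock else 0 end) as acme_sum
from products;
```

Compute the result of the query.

sku=P94: ✓ → 104
sku=P64: ✗
sku=P33: ✗
sku=P22: ✓ → 60
sku=P60: ✗
sku=P52: ✓ → 117
sku=P18: ✓ → 430
sku=P67: ✓ → 446
sku=P38: ✗
sku=P99: ✓ → 91
sku=P40: ✓ → 447
acme_sum = 104 + 60 + 117 + 430 + 446 + 91 + 447 = 1695

1695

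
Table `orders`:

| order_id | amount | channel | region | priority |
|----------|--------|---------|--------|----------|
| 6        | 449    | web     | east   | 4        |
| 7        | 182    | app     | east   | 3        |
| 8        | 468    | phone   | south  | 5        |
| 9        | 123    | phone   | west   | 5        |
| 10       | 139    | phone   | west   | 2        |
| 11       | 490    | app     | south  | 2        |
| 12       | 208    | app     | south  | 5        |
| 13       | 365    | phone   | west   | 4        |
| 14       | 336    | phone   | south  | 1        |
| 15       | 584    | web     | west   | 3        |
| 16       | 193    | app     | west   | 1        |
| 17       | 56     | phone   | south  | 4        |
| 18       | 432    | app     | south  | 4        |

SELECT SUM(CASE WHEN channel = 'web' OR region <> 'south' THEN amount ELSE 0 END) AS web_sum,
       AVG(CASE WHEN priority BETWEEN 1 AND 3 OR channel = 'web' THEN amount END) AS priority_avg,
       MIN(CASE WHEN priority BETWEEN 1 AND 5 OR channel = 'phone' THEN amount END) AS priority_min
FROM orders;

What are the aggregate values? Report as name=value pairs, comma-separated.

[web_sum: channel = 'web' OR region <> 'south']
order_id=6: ✓ → 449
order_id=7: ✓ → 182
order_id=8: ✗
order_id=9: ✓ → 123
order_id=10: ✓ → 139
order_id=11: ✗
order_id=12: ✗
order_id=13: ✓ → 365
order_id=14: ✗
order_id=15: ✓ → 584
order_id=16: ✓ → 193
order_id=17: ✗
order_id=18: ✗
web_sum = 449 + 182 + 123 + 139 + 365 + 584 + 193 = 2035
—
[priority_avg: priority BETWEEN 1 AND 3 OR channel = 'web']
order_id=6: ✓ → 449
order_id=7: ✓ → 182
order_id=8: ✗
order_id=9: ✗
order_id=10: ✓ → 139
order_id=11: ✓ → 490
order_id=12: ✗
order_id=13: ✗
order_id=14: ✓ → 336
order_id=15: ✓ → 584
order_id=16: ✓ → 193
order_id=17: ✗
order_id=18: ✗
priority_avg = (449 + 182 + 139 + 490 + 336 + 584 + 193) / 7 = 339
—
[priority_min: priority BETWEEN 1 AND 5 OR channel = 'phone']
order_id=6: ✓ → 449
order_id=7: ✓ → 182
order_id=8: ✓ → 468
order_id=9: ✓ → 123
order_id=10: ✓ → 139
order_id=11: ✓ → 490
order_id=12: ✓ → 208
order_id=13: ✓ → 365
order_id=14: ✓ → 336
order_id=15: ✓ → 584
order_id=16: ✓ → 193
order_id=17: ✓ → 56
order_id=18: ✓ → 432
priority_min = MIN(449, 182, 468, 123, 139, 490, 208, 365, 336, 584, 193, 56, 432) = 56

web_sum=2035, priority_avg=339, priority_min=56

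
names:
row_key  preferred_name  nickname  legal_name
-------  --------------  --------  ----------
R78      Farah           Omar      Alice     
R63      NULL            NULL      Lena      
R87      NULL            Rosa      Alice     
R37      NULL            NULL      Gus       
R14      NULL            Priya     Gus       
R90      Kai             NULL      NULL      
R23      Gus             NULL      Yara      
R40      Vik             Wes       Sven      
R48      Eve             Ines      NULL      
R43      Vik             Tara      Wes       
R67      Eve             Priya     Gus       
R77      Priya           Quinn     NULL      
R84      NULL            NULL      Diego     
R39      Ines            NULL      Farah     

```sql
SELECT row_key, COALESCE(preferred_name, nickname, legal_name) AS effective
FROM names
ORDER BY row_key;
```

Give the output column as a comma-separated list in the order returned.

row_key=R14: preferred_name=NULL, nickname=Priya → Priya
row_key=R23: preferred_name=Gus → Gus
row_key=R37: preferred_name=NULL, nickname=NULL, legal_name=Gus → Gus
row_key=R39: preferred_name=Ines → Ines
row_key=R40: preferred_name=Vik → Vik
row_key=R43: preferred_name=Vik → Vik
row_key=R48: preferred_name=Eve → Eve
row_key=R63: preferred_name=NULL, nickname=NULL, legal_name=Lena → Lena
row_key=R67: preferred_name=Eve → Eve
row_key=R77: preferred_name=Priya → Priya
row_key=R78: preferred_name=Farah → Farah
row_key=R84: preferred_name=NULL, nickname=NULL, legal_name=Diego → Diego
row_key=R87: preferred_name=NULL, nickname=Rosa → Rosa
row_key=R90: preferred_name=Kai → Kai

Priya, Gus, Gus, Ines, Vik, Vik, Eve, Lena, Eve, Priya, Farah, Diego, Rosa, Kai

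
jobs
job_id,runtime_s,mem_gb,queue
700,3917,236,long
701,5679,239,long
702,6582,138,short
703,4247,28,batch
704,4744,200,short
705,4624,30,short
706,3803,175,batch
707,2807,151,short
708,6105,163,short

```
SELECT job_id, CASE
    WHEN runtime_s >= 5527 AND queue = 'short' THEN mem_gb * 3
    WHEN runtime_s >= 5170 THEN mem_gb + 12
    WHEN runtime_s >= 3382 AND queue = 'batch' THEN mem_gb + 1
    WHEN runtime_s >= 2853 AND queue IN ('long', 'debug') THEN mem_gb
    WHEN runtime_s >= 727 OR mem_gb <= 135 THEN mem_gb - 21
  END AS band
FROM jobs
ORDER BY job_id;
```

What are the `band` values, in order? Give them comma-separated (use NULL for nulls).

236, 251, 414, 29, 179, 9, 176, 130, 489

job_id=700: runtime_s >= 2853 AND queue IN ('long', 'debug') → 236
job_id=701: runtime_s >= 5170 → 251
job_id=702: runtime_s >= 5527 AND queue = 'short' → 414
job_id=703: runtime_s >= 3382 AND queue = 'batch' → 29
job_id=704: runtime_s >= 727 OR mem_gb <= 135 → 179
job_id=705: runtime_s >= 727 OR mem_gb <= 135 → 9
job_id=706: runtime_s >= 3382 AND queue = 'batch' → 176
job_id=707: runtime_s >= 727 OR mem_gb <= 135 → 130
job_id=708: runtime_s >= 5527 AND queue = 'short' → 489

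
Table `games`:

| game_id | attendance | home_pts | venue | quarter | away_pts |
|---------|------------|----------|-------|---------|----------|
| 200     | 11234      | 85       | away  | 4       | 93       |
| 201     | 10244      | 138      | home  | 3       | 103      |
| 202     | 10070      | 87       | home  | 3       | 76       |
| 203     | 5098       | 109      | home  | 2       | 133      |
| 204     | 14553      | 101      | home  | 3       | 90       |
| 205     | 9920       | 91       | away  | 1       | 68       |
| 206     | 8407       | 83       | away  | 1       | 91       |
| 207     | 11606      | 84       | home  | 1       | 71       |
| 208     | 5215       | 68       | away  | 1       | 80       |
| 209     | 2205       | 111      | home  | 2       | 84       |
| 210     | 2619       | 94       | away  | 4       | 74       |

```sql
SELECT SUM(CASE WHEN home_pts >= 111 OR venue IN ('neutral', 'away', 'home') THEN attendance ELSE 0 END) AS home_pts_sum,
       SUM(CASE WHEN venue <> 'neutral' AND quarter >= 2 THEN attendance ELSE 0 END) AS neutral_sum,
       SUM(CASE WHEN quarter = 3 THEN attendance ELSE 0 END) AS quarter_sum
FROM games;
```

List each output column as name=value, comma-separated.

[home_pts_sum: home_pts >= 111 OR venue IN ('neutral', 'away', 'home')]
game_id=200: ✓ → 11234
game_id=201: ✓ → 10244
game_id=202: ✓ → 10070
game_id=203: ✓ → 5098
game_id=204: ✓ → 14553
game_id=205: ✓ → 9920
game_id=206: ✓ → 8407
game_id=207: ✓ → 11606
game_id=208: ✓ → 5215
game_id=209: ✓ → 2205
game_id=210: ✓ → 2619
home_pts_sum = 11234 + 10244 + 10070 + 5098 + 14553 + 9920 + 8407 + 11606 + 5215 + 2205 + 2619 = 91171
—
[neutral_sum: venue <> 'neutral' AND quarter >= 2]
game_id=200: ✓ → 11234
game_id=201: ✓ → 10244
game_id=202: ✓ → 10070
game_id=203: ✓ → 5098
game_id=204: ✓ → 14553
game_id=205: ✗
game_id=206: ✗
game_id=207: ✗
game_id=208: ✗
game_id=209: ✓ → 2205
game_id=210: ✓ → 2619
neutral_sum = 11234 + 10244 + 10070 + 5098 + 14553 + 2205 + 2619 = 56023
—
[quarter_sum: quarter = 3]
game_id=200: ✗
game_id=201: ✓ → 10244
game_id=202: ✓ → 10070
game_id=203: ✗
game_id=204: ✓ → 14553
game_id=205: ✗
game_id=206: ✗
game_id=207: ✗
game_id=208: ✗
game_id=209: ✗
game_id=210: ✗
quarter_sum = 10244 + 10070 + 14553 = 34867

home_pts_sum=91171, neutral_sum=56023, quarter_sum=34867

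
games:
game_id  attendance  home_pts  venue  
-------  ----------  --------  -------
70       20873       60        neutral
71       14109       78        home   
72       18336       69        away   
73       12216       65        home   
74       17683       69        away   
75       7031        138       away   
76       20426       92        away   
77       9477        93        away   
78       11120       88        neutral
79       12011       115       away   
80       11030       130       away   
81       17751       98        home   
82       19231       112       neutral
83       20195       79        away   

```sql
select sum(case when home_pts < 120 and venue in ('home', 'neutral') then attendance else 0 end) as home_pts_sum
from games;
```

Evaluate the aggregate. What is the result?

95300

game_id=70: ✓ → 20873
game_id=71: ✓ → 14109
game_id=72: ✗
game_id=73: ✓ → 12216
game_id=74: ✗
game_id=75: ✗
game_id=76: ✗
game_id=77: ✗
game_id=78: ✓ → 11120
game_id=79: ✗
game_id=80: ✗
game_id=81: ✓ → 17751
game_id=82: ✓ → 19231
game_id=83: ✗
home_pts_sum = 20873 + 14109 + 12216 + 11120 + 17751 + 19231 = 95300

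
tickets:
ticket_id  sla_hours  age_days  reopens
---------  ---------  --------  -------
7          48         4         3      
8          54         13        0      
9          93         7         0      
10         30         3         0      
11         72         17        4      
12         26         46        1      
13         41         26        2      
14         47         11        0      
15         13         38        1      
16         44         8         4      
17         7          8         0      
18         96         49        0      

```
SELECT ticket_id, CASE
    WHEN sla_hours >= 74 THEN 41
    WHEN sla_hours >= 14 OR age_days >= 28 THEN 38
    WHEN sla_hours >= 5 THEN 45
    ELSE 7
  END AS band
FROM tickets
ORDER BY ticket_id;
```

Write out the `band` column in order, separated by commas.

ticket_id=7: sla_hours >= 14 OR age_days >= 28 → 38
ticket_id=8: sla_hours >= 14 OR age_days >= 28 → 38
ticket_id=9: sla_hours >= 74 → 41
ticket_id=10: sla_hours >= 14 OR age_days >= 28 → 38
ticket_id=11: sla_hours >= 14 OR age_days >= 28 → 38
ticket_id=12: sla_hours >= 14 OR age_days >= 28 → 38
ticket_id=13: sla_hours >= 14 OR age_days >= 28 → 38
ticket_id=14: sla_hours >= 14 OR age_days >= 28 → 38
ticket_id=15: sla_hours >= 14 OR age_days >= 28 → 38
ticket_id=16: sla_hours >= 14 OR age_days >= 28 → 38
ticket_id=17: sla_hours >= 5 → 45
ticket_id=18: sla_hours >= 74 → 41

38, 38, 41, 38, 38, 38, 38, 38, 38, 38, 45, 41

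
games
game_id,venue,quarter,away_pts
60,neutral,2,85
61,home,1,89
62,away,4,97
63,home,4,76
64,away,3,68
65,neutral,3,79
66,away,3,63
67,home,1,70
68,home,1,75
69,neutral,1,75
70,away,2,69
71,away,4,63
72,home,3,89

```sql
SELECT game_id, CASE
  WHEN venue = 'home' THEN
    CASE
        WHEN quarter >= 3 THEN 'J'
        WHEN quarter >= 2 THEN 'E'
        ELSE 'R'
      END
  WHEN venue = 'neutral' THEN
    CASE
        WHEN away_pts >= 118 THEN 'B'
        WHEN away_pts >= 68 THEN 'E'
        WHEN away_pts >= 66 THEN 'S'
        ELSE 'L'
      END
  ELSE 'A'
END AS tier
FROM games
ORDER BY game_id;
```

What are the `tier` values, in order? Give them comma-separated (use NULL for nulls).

E, R, A, J, A, E, A, R, R, E, A, A, J

game_id=60: venue='neutral' → inner[away_pts >= 68] → E
game_id=61: venue='home' → inner[ELSE] → R
game_id=62: venue='away' → outer ELSE → A
game_id=63: venue='home' → inner[quarter >= 3] → J
game_id=64: venue='away' → outer ELSE → A
game_id=65: venue='neutral' → inner[away_pts >= 68] → E
game_id=66: venue='away' → outer ELSE → A
game_id=67: venue='home' → inner[ELSE] → R
game_id=68: venue='home' → inner[ELSE] → R
game_id=69: venue='neutral' → inner[away_pts >= 68] → E
game_id=70: venue='away' → outer ELSE → A
game_id=71: venue='away' → outer ELSE → A
game_id=72: venue='home' → inner[quarter >= 3] → J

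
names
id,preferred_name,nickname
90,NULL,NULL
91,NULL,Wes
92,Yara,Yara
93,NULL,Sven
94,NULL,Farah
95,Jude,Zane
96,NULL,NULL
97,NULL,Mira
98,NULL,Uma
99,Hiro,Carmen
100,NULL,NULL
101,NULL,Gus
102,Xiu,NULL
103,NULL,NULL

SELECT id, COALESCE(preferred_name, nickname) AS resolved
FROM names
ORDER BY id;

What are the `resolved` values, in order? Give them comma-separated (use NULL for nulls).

id=90: preferred_name=NULL, nickname=NULL (all NULL) → NULL
id=91: preferred_name=NULL, nickname=Wes → Wes
id=92: preferred_name=Yara → Yara
id=93: preferred_name=NULL, nickname=Sven → Sven
id=94: preferred_name=NULL, nickname=Farah → Farah
id=95: preferred_name=Jude → Jude
id=96: preferred_name=NULL, nickname=NULL (all NULL) → NULL
id=97: preferred_name=NULL, nickname=Mira → Mira
id=98: preferred_name=NULL, nickname=Uma → Uma
id=99: preferred_name=Hiro → Hiro
id=100: preferred_name=NULL, nickname=NULL (all NULL) → NULL
id=101: preferred_name=NULL, nickname=Gus → Gus
id=102: preferred_name=Xiu → Xiu
id=103: preferred_name=NULL, nickname=NULL (all NULL) → NULL

NULL, Wes, Yara, Sven, Farah, Jude, NULL, Mira, Uma, Hiro, NULL, Gus, Xiu, NULL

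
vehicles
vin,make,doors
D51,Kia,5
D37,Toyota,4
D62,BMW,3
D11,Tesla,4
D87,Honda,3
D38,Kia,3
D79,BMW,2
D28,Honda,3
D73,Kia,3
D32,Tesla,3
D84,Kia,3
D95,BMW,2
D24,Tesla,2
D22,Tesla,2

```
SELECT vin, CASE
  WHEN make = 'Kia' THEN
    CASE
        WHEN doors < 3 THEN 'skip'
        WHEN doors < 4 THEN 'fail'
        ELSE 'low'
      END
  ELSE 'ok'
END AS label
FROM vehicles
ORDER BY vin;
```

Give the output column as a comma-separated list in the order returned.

vin=D11: make='Tesla' → outer ELSE → ok
vin=D22: make='Tesla' → outer ELSE → ok
vin=D24: make='Tesla' → outer ELSE → ok
vin=D28: make='Honda' → outer ELSE → ok
vin=D32: make='Tesla' → outer ELSE → ok
vin=D37: make='Toyota' → outer ELSE → ok
vin=D38: make='Kia' → inner[doors < 4] → fail
vin=D51: make='Kia' → inner[ELSE] → low
vin=D62: make='BMW' → outer ELSE → ok
vin=D73: make='Kia' → inner[doors < 4] → fail
vin=D79: make='BMW' → outer ELSE → ok
vin=D84: make='Kia' → inner[doors < 4] → fail
vin=D87: make='Honda' → outer ELSE → ok
vin=D95: make='BMW' → outer ELSE → ok

ok, ok, ok, ok, ok, ok, fail, low, ok, fail, ok, fail, ok, ok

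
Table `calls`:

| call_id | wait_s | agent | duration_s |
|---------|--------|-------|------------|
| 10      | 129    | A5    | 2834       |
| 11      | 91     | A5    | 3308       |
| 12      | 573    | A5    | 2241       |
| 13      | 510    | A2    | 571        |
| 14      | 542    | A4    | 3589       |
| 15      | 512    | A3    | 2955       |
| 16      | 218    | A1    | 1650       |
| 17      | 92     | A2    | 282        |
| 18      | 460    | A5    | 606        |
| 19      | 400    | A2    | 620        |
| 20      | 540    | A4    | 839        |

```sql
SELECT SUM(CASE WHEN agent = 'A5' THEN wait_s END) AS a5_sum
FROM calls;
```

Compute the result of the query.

1253

call_id=10: ✓ → 129
call_id=11: ✓ → 91
call_id=12: ✓ → 573
call_id=13: ✗
call_id=14: ✗
call_id=15: ✗
call_id=16: ✗
call_id=17: ✗
call_id=18: ✓ → 460
call_id=19: ✗
call_id=20: ✗
a5_sum = 129 + 91 + 573 + 460 = 1253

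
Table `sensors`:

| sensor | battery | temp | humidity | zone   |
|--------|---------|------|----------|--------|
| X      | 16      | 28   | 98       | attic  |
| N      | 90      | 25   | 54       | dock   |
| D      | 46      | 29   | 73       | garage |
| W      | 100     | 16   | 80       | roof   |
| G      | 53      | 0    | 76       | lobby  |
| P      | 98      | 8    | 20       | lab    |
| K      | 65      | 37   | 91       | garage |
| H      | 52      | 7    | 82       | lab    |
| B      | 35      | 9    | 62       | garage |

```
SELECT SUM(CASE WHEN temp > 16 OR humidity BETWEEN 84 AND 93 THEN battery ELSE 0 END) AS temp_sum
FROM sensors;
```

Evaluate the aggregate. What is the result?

sensor=X: ✓ → 16
sensor=N: ✓ → 90
sensor=D: ✓ → 46
sensor=W: ✗
sensor=G: ✗
sensor=P: ✗
sensor=K: ✓ → 65
sensor=H: ✗
sensor=B: ✗
temp_sum = 16 + 90 + 46 + 65 = 217

217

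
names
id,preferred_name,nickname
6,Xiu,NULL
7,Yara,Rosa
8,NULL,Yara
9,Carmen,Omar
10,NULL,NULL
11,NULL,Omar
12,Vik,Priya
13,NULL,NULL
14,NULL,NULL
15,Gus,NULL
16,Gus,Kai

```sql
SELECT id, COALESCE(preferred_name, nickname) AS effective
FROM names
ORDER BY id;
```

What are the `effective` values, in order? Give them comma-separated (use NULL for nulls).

id=6: preferred_name=Xiu → Xiu
id=7: preferred_name=Yara → Yara
id=8: preferred_name=NULL, nickname=Yara → Yara
id=9: preferred_name=Carmen → Carmen
id=10: preferred_name=NULL, nickname=NULL (all NULL) → NULL
id=11: preferred_name=NULL, nickname=Omar → Omar
id=12: preferred_name=Vik → Vik
id=13: preferred_name=NULL, nickname=NULL (all NULL) → NULL
id=14: preferred_name=NULL, nickname=NULL (all NULL) → NULL
id=15: preferred_name=Gus → Gus
id=16: preferred_name=Gus → Gus

Xiu, Yara, Yara, Carmen, NULL, Omar, Vik, NULL, NULL, Gus, Gus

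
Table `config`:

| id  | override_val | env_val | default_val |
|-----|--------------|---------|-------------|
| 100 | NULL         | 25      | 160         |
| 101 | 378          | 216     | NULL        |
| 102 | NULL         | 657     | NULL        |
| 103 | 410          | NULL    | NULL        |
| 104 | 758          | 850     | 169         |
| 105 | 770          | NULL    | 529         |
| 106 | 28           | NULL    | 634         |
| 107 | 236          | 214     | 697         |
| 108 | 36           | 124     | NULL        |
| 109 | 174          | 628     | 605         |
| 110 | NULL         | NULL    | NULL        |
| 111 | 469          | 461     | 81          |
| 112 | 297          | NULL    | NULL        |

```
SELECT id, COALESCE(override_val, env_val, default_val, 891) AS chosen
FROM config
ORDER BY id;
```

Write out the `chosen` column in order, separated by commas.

25, 378, 657, 410, 758, 770, 28, 236, 36, 174, 891, 469, 297

id=100: override_val=NULL, env_val=25 → 25
id=101: override_val=378 → 378
id=102: override_val=NULL, env_val=657 → 657
id=103: override_val=410 → 410
id=104: override_val=758 → 758
id=105: override_val=770 → 770
id=106: override_val=28 → 28
id=107: override_val=236 → 236
id=108: override_val=36 → 36
id=109: override_val=174 → 174
id=110: override_val=NULL, env_val=NULL, default_val=NULL, → literal 891 → 891
id=111: override_val=469 → 469
id=112: override_val=297 → 297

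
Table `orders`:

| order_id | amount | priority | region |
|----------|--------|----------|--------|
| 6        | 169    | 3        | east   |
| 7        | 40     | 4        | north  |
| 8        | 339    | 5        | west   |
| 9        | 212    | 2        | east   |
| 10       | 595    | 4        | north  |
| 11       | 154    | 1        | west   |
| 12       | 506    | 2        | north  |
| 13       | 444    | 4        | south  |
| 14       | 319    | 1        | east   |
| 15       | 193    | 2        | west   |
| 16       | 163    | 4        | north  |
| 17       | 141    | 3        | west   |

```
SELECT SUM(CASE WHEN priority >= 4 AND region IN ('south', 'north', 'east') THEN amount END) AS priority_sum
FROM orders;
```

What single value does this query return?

order_id=6: ✗
order_id=7: ✓ → 40
order_id=8: ✗
order_id=9: ✗
order_id=10: ✓ → 595
order_id=11: ✗
order_id=12: ✗
order_id=13: ✓ → 444
order_id=14: ✗
order_id=15: ✗
order_id=16: ✓ → 163
order_id=17: ✗
priority_sum = 40 + 595 + 444 + 163 = 1242

1242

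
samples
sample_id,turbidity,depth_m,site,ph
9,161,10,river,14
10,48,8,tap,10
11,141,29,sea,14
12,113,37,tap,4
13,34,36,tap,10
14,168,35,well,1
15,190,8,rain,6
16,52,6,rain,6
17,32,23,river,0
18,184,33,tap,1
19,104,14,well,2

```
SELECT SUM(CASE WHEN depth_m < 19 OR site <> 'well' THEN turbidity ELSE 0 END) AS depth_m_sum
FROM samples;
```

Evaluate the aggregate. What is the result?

sample_id=9: ✓ → 161
sample_id=10: ✓ → 48
sample_id=11: ✓ → 141
sample_id=12: ✓ → 113
sample_id=13: ✓ → 34
sample_id=14: ✗
sample_id=15: ✓ → 190
sample_id=16: ✓ → 52
sample_id=17: ✓ → 32
sample_id=18: ✓ → 184
sample_id=19: ✓ → 104
depth_m_sum = 161 + 48 + 141 + 113 + 34 + 190 + 52 + 32 + 184 + 104 = 1059

1059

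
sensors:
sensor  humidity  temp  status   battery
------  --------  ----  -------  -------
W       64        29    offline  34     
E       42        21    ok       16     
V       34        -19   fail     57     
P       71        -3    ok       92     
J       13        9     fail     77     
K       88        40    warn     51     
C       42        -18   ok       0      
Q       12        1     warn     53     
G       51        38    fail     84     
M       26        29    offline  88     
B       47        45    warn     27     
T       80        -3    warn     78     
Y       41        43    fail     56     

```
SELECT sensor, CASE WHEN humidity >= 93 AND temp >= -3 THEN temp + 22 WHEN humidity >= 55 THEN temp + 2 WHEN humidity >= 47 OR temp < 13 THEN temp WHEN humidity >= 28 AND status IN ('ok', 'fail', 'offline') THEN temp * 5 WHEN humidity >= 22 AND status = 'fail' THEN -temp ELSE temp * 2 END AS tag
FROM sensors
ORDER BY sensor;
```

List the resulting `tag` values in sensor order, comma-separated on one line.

45, -18, 105, 38, 9, 42, 58, -1, 1, -1, -19, 31, 215

sensor=B: humidity >= 47 OR temp < 13 → 45
sensor=C: humidity >= 47 OR temp < 13 → -18
sensor=E: humidity >= 28 AND status IN ('ok', 'fail', 'offline') → 105
sensor=G: humidity >= 47 OR temp < 13 → 38
sensor=J: humidity >= 47 OR temp < 13 → 9
sensor=K: humidity >= 55 → 42
sensor=M: ELSE → 58
sensor=P: humidity >= 55 → -1
sensor=Q: humidity >= 47 OR temp < 13 → 1
sensor=T: humidity >= 55 → -1
sensor=V: humidity >= 47 OR temp < 13 → -19
sensor=W: humidity >= 55 → 31
sensor=Y: humidity >= 28 AND status IN ('ok', 'fail', 'offline') → 215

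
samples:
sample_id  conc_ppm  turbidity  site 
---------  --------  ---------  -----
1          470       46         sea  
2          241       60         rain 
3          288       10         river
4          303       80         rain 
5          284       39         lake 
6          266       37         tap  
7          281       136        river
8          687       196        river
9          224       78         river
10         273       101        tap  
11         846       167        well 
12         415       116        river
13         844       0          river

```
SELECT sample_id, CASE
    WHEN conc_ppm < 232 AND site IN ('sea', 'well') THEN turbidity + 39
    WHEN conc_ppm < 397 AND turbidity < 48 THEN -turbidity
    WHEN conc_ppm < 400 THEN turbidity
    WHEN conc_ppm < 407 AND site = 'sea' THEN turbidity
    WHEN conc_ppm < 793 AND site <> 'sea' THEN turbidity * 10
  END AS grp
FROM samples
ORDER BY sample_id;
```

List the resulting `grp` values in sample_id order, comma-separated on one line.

NULL, 60, -10, 80, -39, -37, 136, 1960, 78, 101, NULL, 1160, NULL

sample_id=1: (no match → NULL) → NULL
sample_id=2: conc_ppm < 400 → 60
sample_id=3: conc_ppm < 397 AND turbidity < 48 → -10
sample_id=4: conc_ppm < 400 → 80
sample_id=5: conc_ppm < 397 AND turbidity < 48 → -39
sample_id=6: conc_ppm < 397 AND turbidity < 48 → -37
sample_id=7: conc_ppm < 400 → 136
sample_id=8: conc_ppm < 793 AND site <> 'sea' → 1960
sample_id=9: conc_ppm < 400 → 78
sample_id=10: conc_ppm < 400 → 101
sample_id=11: (no match → NULL) → NULL
sample_id=12: conc_ppm < 793 AND site <> 'sea' → 1160
sample_id=13: (no match → NULL) → NULL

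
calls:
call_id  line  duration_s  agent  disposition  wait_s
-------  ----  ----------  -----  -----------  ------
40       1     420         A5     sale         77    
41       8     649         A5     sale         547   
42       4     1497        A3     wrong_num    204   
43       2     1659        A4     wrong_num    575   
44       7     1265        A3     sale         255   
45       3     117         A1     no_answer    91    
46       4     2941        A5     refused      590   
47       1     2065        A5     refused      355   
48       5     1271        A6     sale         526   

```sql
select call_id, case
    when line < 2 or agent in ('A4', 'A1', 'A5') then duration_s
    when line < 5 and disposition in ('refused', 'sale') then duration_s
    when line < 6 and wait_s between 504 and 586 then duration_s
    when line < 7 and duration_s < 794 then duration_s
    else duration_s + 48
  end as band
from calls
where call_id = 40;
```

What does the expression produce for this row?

420

call_id = 40: line=1, duration_s=420, agent=A5, disposition=sale, wait_s=77.
line < 2 or agent in ('A4', 'A1', 'A5') → true → 420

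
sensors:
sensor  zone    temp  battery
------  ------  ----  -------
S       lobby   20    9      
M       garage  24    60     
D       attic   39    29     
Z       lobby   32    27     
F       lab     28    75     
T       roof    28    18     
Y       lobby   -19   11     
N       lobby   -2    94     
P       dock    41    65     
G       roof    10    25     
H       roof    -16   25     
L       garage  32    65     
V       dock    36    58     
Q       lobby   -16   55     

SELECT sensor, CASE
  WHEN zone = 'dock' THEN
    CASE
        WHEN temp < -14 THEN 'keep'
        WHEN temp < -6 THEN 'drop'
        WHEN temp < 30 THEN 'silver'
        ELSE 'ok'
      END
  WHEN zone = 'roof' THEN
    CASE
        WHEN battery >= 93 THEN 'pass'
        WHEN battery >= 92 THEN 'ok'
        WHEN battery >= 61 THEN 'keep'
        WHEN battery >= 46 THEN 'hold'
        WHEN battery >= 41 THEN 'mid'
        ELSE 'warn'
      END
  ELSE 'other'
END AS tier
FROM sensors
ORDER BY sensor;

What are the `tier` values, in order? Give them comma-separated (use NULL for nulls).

other, other, warn, warn, other, other, other, ok, other, other, warn, ok, other, other

sensor=D: zone='attic' → outer ELSE → other
sensor=F: zone='lab' → outer ELSE → other
sensor=G: zone='roof' → inner[ELSE] → warn
sensor=H: zone='roof' → inner[ELSE] → warn
sensor=L: zone='garage' → outer ELSE → other
sensor=M: zone='garage' → outer ELSE → other
sensor=N: zone='lobby' → outer ELSE → other
sensor=P: zone='dock' → inner[ELSE] → ok
sensor=Q: zone='lobby' → outer ELSE → other
sensor=S: zone='lobby' → outer ELSE → other
sensor=T: zone='roof' → inner[ELSE] → warn
sensor=V: zone='dock' → inner[ELSE] → ok
sensor=Y: zone='lobby' → outer ELSE → other
sensor=Z: zone='lobby' → outer ELSE → other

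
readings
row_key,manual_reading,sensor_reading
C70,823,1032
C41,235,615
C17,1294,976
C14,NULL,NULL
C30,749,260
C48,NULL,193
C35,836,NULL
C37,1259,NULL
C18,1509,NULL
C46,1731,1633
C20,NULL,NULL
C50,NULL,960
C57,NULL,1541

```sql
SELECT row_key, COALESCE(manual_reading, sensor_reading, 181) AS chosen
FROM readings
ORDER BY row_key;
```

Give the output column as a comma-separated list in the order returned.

181, 1294, 1509, 181, 749, 836, 1259, 235, 1731, 193, 960, 1541, 823

row_key=C14: manual_reading=NULL, sensor_reading=NULL, → literal 181 → 181
row_key=C17: manual_reading=1294 → 1294
row_key=C18: manual_reading=1509 → 1509
row_key=C20: manual_reading=NULL, sensor_reading=NULL, → literal 181 → 181
row_key=C30: manual_reading=749 → 749
row_key=C35: manual_reading=836 → 836
row_key=C37: manual_reading=1259 → 1259
row_key=C41: manual_reading=235 → 235
row_key=C46: manual_reading=1731 → 1731
row_key=C48: manual_reading=NULL, sensor_reading=193 → 193
row_key=C50: manual_reading=NULL, sensor_reading=960 → 960
row_key=C57: manual_reading=NULL, sensor_reading=1541 → 1541
row_key=C70: manual_reading=823 → 823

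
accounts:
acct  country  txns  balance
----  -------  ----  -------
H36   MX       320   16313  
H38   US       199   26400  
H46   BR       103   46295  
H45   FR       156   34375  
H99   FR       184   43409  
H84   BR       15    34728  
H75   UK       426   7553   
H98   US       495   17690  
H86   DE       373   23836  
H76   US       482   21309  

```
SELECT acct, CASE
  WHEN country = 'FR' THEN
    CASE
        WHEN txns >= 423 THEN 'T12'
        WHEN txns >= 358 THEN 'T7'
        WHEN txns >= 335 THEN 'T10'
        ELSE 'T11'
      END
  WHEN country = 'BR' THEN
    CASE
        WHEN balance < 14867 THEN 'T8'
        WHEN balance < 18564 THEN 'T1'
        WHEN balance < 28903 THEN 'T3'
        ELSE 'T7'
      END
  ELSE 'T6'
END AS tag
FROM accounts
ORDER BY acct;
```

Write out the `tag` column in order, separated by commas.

T6, T6, T11, T7, T6, T6, T7, T6, T6, T11

acct=H36: country='MX' → outer ELSE → T6
acct=H38: country='US' → outer ELSE → T6
acct=H45: country='FR' → inner[ELSE] → T11
acct=H46: country='BR' → inner[ELSE] → T7
acct=H75: country='UK' → outer ELSE → T6
acct=H76: country='US' → outer ELSE → T6
acct=H84: country='BR' → inner[ELSE] → T7
acct=H86: country='DE' → outer ELSE → T6
acct=H98: country='US' → outer ELSE → T6
acct=H99: country='FR' → inner[ELSE] → T11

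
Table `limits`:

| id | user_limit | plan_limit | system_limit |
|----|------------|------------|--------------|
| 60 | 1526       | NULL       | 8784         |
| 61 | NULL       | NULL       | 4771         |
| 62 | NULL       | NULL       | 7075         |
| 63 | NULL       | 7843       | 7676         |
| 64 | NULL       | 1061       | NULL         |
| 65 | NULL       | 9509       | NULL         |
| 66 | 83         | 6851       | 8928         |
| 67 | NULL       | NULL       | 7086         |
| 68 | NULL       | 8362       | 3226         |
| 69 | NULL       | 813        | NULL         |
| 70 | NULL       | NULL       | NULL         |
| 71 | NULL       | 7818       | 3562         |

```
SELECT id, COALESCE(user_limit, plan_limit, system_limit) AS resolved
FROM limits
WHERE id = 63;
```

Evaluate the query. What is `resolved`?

7843

id = 63: user_limit=NULL, plan_limit=7843, system_limit=7676.
user_limit=NULL, plan_limit=7843 → 7843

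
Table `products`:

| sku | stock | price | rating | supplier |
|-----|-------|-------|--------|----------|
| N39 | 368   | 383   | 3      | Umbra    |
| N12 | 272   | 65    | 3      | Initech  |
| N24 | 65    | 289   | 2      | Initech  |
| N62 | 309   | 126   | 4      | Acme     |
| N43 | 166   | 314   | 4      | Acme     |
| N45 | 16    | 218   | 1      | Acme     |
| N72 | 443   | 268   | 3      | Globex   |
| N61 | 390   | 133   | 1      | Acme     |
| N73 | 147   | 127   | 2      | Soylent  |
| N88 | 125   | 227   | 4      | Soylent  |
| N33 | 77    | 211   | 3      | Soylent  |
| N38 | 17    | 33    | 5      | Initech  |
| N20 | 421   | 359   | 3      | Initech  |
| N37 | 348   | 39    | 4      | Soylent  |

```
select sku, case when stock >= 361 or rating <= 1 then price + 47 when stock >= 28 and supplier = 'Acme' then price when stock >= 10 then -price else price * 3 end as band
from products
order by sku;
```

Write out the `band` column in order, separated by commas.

sku=N12: stock >= 10 → -65
sku=N20: stock >= 361 or rating <= 1 → 406
sku=N24: stock >= 10 → -289
sku=N33: stock >= 10 → -211
sku=N37: stock >= 10 → -39
sku=N38: stock >= 10 → -33
sku=N39: stock >= 361 or rating <= 1 → 430
sku=N43: stock >= 28 and supplier = 'Acme' → 314
sku=N45: stock >= 361 or rating <= 1 → 265
sku=N61: stock >= 361 or rating <= 1 → 180
sku=N62: stock >= 28 and supplier = 'Acme' → 126
sku=N72: stock >= 361 or rating <= 1 → 315
sku=N73: stock >= 10 → -127
sku=N88: stock >= 10 → -227

-65, 406, -289, -211, -39, -33, 430, 314, 265, 180, 126, 315, -127, -227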